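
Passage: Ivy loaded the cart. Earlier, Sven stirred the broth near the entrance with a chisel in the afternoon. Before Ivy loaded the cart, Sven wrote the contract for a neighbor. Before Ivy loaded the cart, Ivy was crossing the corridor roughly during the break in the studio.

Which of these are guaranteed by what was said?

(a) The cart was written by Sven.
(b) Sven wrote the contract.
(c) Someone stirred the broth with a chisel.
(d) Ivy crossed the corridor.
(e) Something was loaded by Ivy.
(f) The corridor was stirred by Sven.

(b), (c), (e)

(a) Not entailed — Sven wrote the contract, not the cart; the cart belongs to the loading event.
(b) Entailed — the original entails any weakening of itself; this just drops 'for a neighbor'.
(c) Entailed — every conjunct here is already in the original stirring event.
(d) Not entailed — 'was crossing' is progressive on an accomplishment; it does not entail the completed 'crossed'.
(e) Entailed — generalizing the patient leaves a sub-description the original still satisfies.
(f) Not entailed — Sven stirred the broth, not the corridor; the corridor belongs to the crossing event.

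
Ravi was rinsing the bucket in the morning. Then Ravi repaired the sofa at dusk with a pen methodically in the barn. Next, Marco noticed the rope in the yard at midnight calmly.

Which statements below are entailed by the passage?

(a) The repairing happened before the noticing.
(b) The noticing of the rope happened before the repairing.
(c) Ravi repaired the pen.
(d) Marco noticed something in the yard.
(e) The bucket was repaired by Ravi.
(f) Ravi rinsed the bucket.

(a), (d), (f)

(a) Entailed — the narrative places the repairing before the noticing.
(b) Not entailed — the narrative places the repairing before the noticing, not after.
(c) Not entailed — the pen is the instrument, not what was repaired.
(d) Entailed — every conjunct here is already in the original noticing event.
(e) Not entailed — Ravi repaired the sofa, not the bucket; the bucket belongs to the rinsing event.
(f) Entailed — 'rinse' is an activity; 'was rinsing' entails that some rinsing happened, so 'rinsed' holds.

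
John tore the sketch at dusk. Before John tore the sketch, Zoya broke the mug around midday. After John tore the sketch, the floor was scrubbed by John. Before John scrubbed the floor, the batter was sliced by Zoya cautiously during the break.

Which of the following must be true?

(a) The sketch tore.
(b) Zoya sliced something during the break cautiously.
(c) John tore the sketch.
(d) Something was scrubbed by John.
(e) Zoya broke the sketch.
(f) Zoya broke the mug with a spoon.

(a) Entailed — 'John tore the sketch' is causative; it entails the inchoative 'the sketch tore'.
(b) Entailed — every conjunct here is already in the original slicing event.
(c) Entailed — this follows by dropping conjuncts from the tearing event's description.
(d) Entailed — every conjunct here is already in the original scrubbing event.
(e) Not entailed — Zoya broke the mug, not the sketch; the sketch belongs to the tearing event.
(f) Not entailed — 'with a spoon' adds information not in the original event.

(a), (b), (c), (d)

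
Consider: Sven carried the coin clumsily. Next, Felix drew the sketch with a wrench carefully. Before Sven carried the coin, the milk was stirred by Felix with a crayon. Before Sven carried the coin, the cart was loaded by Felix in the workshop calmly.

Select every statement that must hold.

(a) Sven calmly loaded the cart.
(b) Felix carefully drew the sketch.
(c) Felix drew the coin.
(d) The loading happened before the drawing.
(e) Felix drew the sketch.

(a) Not entailed — the passage has Felix loading the cart, not Sven.
(b) Entailed — this follows by dropping conjuncts from the drawing event's description.
(c) Not entailed — Felix drew the sketch, not the coin; the coin belongs to the carrying event.
(d) Entailed — the narrative places the loading before the drawing.
(e) Entailed — every conjunct here is already in the original drawing event.

(b), (d), (e)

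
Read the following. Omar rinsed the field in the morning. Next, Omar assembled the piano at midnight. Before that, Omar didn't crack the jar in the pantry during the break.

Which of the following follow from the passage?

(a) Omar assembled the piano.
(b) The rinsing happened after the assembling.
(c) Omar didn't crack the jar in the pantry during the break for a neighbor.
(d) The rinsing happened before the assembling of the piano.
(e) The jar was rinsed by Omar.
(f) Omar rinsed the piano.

(a) Entailed — every conjunct here is already in the original assembling event.
(b) Not entailed — the narrative places the rinsing before the assembling, not after.
(c) Entailed — under negation, adding a further restriction is entailed: if no such cracking event occurred, none occurred for a neighbor either.
(d) Entailed — the narrative places the rinsing before the assembling.
(e) Not entailed — Omar rinsed the field, not the jar; the jar belongs to the cracking event.
(f) Not entailed — Omar rinsed the field, not the piano; the piano belongs to the assembling event.

(a), (c), (d)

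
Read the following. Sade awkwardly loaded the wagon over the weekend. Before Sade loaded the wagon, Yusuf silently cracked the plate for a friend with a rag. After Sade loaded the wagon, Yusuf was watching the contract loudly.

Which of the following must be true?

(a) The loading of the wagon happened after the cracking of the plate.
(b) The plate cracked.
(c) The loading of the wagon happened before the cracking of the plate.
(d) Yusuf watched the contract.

(a) Entailed — the narrative places the cracking before the loading.
(b) Entailed — 'Yusuf cracked the plate' is causative; it entails the inchoative 'the plate cracked'.
(c) Not entailed — the narrative places the cracking before the loading, not after.
(d) Entailed — 'watch' is an activity; 'was watching' entails that some watching happened, so 'watched' holds.

(a), (b), (d)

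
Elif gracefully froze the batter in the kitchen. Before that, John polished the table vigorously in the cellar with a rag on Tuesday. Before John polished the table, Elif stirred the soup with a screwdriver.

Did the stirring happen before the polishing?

yes

The narrative orders the stirring before the polishing.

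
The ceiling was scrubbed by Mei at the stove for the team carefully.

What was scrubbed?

'the ceiling' marks the patient of the scrubbing event.

the ceiling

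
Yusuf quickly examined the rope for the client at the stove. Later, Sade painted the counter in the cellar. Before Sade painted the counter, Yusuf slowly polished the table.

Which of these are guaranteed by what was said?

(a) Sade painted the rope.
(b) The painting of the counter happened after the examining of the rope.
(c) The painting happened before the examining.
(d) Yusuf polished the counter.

(b)

(a) Not entailed — Sade painted the counter, not the rope; the rope belongs to the examining event.
(b) Entailed — the narrative places the examining before the painting.
(c) Not entailed — the narrative places the examining before the painting, not after.
(d) Not entailed — Yusuf polished the table, not the counter; the counter belongs to the painting event.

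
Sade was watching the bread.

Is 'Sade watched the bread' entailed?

'watch' is atelic; if Sade was watching the bread, then Sade watched the bread (for some time).

yes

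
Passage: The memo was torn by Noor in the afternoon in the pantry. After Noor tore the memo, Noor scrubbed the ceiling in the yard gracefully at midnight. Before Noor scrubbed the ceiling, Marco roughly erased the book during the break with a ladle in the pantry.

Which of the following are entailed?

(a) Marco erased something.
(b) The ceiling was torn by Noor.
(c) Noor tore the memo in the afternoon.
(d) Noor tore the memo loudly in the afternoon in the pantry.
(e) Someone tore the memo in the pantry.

(a), (c), (e)

(a) Entailed — the original entails any weakening of itself; this just drops 'in the pantry', 'with a ladle', 'during the break', 'roughly' and generalizes the patient.
(b) Not entailed — Noor tore the memo, not the ceiling; the ceiling belongs to the scrubbing event.
(c) Entailed — every conjunct here is already in the original tearing event.
(d) Not entailed — 'loudly' adds information not in the original event.
(e) Entailed — dropping 'in the afternoon' and generalizing the agent leaves a sub-description the original still satisfies.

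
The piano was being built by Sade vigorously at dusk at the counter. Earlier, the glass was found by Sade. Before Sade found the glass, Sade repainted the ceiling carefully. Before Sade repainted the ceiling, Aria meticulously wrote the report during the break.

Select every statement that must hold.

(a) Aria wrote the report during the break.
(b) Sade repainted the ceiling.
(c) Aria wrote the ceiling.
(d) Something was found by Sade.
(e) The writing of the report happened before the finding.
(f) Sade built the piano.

(a) Entailed — dropping 'meticulously' leaves a sub-description the original still satisfies.
(b) Entailed — every conjunct here is already in the original repainting event.
(c) Not entailed — Aria wrote the report, not the ceiling; the ceiling belongs to the repainting event.
(d) Entailed — the original entails any weakening of itself; this just generalizes the patient.
(e) Entailed — the narrative places the writing before the finding.
(f) Not entailed — 'was building' is progressive on an accomplishment; it does not entail the completed 'built'.

(a), (b), (d), (e)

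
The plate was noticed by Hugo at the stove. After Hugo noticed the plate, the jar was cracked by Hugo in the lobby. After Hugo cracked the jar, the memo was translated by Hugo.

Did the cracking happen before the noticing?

The narrative orders the noticing before the cracking.

no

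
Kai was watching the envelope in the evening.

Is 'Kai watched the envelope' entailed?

yes

'watch' is atelic; if Kai was watching the envelope, then Kai watched the envelope (for some time).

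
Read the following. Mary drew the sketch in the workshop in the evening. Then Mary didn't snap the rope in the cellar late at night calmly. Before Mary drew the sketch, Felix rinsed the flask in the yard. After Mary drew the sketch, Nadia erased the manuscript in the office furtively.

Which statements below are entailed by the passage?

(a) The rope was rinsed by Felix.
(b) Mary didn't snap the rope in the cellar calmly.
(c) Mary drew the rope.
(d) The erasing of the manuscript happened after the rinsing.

(a) Not entailed — Felix rinsed the flask, not the rope; the rope belongs to the snapping event.
(b) Not entailed — dropping 'late at night' under negation is not valid — the original leaves open that Mary snapped the rope some other way.
(c) Not entailed — Mary drew the sketch, not the rope; the rope belongs to the snapping event.
(d) Entailed — the narrative places the rinsing before the erasing.

(d)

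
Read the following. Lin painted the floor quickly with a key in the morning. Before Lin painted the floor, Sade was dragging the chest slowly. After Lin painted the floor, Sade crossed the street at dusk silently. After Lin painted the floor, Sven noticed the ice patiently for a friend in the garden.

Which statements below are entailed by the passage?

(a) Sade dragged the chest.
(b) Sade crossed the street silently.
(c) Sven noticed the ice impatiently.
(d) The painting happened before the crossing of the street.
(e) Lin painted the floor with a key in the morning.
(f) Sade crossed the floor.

(a), (b), (d), (e)

(a) Entailed — 'drag' is an activity; 'was dragging' entails that some dragging happened, so 'dragged' holds.
(b) Entailed — this follows by dropping conjuncts from the crossing event's description.
(c) Not entailed — 'impatiently' adds a manner not in (and inconsistent with) the original.
(d) Entailed — the narrative places the painting before the crossing.
(e) Entailed — this follows by dropping conjuncts from the painting event's description.
(f) Not entailed — Sade crossed the street, not the floor; the floor belongs to the painting event.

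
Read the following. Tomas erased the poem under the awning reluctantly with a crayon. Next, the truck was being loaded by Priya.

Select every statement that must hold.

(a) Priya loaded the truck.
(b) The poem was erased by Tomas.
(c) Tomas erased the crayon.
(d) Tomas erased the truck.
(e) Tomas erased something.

(b), (e)

(a) Not entailed — 'was loading' is progressive on an accomplishment; it does not entail the completed 'loaded'.
(b) Entailed — the original entails any weakening of itself; this just drops 'with a crayon', 'reluctantly', 'under the awning'.
(c) Not entailed — the crayon is the instrument, not what was erased.
(d) Not entailed — Tomas erased the poem, not the truck; the truck belongs to the loading event.
(e) Entailed — this follows by dropping conjuncts from the erasing event's description.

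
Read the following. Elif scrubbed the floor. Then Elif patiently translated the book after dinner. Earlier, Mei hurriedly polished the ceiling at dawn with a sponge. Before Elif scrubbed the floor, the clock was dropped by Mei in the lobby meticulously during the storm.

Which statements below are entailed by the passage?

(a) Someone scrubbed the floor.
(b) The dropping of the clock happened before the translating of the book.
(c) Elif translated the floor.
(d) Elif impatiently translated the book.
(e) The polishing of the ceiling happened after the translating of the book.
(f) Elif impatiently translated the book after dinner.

(a) Entailed — generalizing the agent leaves a sub-description the original still satisfies.
(b) Entailed — the narrative places the dropping before the translating.
(c) Not entailed — Elif translated the book, not the floor; the floor belongs to the scrubbing event.
(d) Not entailed — 'impatiently' adds a manner not in (and inconsistent with) the original.
(e) Not entailed — the narrative places the polishing before the translating, not after.
(f) Not entailed — 'impatiently' adds a manner not in (and inconsistent with) the original.

(a), (b)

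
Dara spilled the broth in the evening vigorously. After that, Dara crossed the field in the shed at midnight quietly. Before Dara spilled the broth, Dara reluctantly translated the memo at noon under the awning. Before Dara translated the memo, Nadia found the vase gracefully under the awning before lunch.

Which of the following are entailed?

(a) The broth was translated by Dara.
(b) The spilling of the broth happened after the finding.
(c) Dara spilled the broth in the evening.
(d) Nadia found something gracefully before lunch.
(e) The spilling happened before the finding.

(a) Not entailed — Dara translated the memo, not the broth; the broth belongs to the spilling event.
(b) Entailed — the narrative places the finding before the spilling.
(c) Entailed — the original entails any weakening of itself; this just drops 'vigorously'.
(d) Entailed — every conjunct here is already in the original finding event.
(e) Not entailed — the narrative places the finding before the spilling, not after.

(b), (c), (d)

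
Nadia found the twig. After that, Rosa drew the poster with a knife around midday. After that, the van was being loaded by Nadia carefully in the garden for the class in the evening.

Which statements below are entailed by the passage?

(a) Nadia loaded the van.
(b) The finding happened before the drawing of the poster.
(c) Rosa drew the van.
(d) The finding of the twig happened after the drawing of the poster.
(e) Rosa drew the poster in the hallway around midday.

(b)

(a) Not entailed — 'was loading' is progressive on an accomplishment; it does not entail the completed 'loaded'.
(b) Entailed — the narrative places the finding before the drawing.
(c) Not entailed — Rosa drew the poster, not the van; the van belongs to the loading event.
(d) Not entailed — the narrative places the finding before the drawing, not after.
(e) Not entailed — 'in the hallway' adds information not in the original event.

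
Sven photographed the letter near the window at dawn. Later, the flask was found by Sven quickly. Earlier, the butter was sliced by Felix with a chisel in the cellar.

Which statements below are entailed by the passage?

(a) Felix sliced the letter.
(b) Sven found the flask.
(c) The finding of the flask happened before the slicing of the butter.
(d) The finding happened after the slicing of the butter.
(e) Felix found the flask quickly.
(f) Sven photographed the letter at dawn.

(b), (d), (f)

(a) Not entailed — Felix sliced the butter, not the letter; the letter belongs to the photographing event.
(b) Entailed — every conjunct here is already in the original finding event.
(c) Not entailed — the narrative places the slicing before the finding, not after.
(d) Entailed — the narrative places the slicing before the finding.
(e) Not entailed — the passage has Sven finding the flask, not Felix.
(f) Entailed — the original entails any weakening of itself; this just drops 'near the window'.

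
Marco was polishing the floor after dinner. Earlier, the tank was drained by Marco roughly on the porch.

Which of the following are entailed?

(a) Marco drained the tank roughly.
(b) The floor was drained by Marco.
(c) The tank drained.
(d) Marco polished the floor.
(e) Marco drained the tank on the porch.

(a) Entailed — this follows by dropping conjuncts from the draining event's description.
(b) Not entailed — Marco drained the tank, not the floor; the floor belongs to the polishing event.
(c) Entailed — 'Marco drained the tank' is causative; it entails the inchoative 'the tank drained'.
(d) Entailed — 'polish' is an activity; 'was polishing' entails that some polishing happened, so 'polished' holds.
(e) Entailed — dropping 'roughly' leaves a sub-description the original still satisfies.

(a), (c), (d), (e)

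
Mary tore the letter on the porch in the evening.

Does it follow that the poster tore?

Nothing is said about any poster; only the letter is affected.

no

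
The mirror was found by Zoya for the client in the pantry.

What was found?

'the mirror' marks the patient of the finding event.

the mirror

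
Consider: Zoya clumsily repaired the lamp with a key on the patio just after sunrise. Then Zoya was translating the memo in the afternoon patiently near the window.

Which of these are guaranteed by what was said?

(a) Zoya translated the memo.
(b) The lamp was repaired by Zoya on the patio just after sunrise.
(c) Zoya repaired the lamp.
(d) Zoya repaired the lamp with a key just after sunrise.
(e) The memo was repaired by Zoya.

(a) Not entailed — 'was translating' is progressive on an accomplishment; it does not entail the completed 'translated'.
(b) Entailed — dropping 'with a key', 'clumsily' leaves a sub-description the original still satisfies.
(c) Entailed — this follows by dropping conjuncts from the repairing event's description.
(d) Entailed — this follows by dropping conjuncts from the repairing event's description.
(e) Not entailed — Zoya repaired the lamp, not the memo; the memo belongs to the translating event.

(b), (c), (d)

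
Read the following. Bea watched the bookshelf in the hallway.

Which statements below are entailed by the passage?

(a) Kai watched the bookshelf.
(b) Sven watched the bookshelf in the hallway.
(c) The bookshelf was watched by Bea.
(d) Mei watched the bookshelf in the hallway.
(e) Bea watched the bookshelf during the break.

(a) Not entailed — the passage has Bea watching the bookshelf, not Kai.
(b) Not entailed — the passage has Bea watching the bookshelf, not Sven.
(c) Entailed — dropping 'in the hallway' leaves a sub-description the original still satisfies.
(d) Not entailed — the passage has Bea watching the bookshelf, not Mei.
(e) Not entailed — 'during the break' adds information not in the original event.

(c)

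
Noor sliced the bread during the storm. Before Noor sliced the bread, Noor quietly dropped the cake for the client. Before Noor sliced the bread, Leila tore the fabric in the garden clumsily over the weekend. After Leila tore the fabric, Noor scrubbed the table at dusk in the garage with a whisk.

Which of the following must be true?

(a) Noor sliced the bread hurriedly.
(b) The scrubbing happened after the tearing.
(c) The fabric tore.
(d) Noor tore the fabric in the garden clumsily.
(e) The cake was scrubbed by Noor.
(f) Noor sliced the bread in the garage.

(a) Not entailed — 'hurriedly' adds information not in the original event.
(b) Entailed — the narrative places the tearing before the scrubbing.
(c) Entailed — 'Leila tore the fabric' is causative; it entails the inchoative 'the fabric tore'.
(d) Not entailed — the passage has Leila tearing the fabric, not Noor.
(e) Not entailed — Noor scrubbed the table, not the cake; the cake belongs to the dropping event.
(f) Not entailed — 'in the garage' adds information not in the original event.

(b), (c)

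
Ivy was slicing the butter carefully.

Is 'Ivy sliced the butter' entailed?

'was slicing' is progressive; for an accomplishment like 'slice the butter', it doesn't entail completion.

no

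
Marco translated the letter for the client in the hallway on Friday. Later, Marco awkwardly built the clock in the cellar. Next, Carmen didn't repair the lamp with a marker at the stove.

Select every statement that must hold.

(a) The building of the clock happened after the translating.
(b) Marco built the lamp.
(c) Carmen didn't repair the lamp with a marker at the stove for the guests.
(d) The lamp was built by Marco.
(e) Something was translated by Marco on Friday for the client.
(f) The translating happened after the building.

(a), (c), (e)

(a) Entailed — the narrative places the translating before the building.
(b) Not entailed — Marco built the clock, not the lamp; the lamp belongs to the repairing event.
(c) Entailed — under negation, adding a further restriction is entailed: if no such repairing event occurred, none occurred for the guests either.
(d) Not entailed — Marco built the clock, not the lamp; the lamp belongs to the repairing event.
(e) Entailed — dropping 'in the hallway' and generalizing the patient leaves a sub-description the original still satisfies.
(f) Not entailed — the narrative places the translating before the building, not after.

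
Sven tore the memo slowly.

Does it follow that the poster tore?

Nothing is said about any poster; only the memo is affected.

no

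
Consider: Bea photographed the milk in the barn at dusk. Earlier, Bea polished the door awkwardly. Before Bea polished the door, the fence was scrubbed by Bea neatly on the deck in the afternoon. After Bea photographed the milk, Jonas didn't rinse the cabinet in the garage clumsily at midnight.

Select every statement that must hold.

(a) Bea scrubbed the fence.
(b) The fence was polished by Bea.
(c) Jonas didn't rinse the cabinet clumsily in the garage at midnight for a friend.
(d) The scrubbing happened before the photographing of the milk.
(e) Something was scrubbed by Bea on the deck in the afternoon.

(a) Entailed — the original entails any weakening of itself; this just drops 'on the deck', 'in the afternoon', 'neatly'.
(b) Not entailed — Bea polished the door, not the fence; the fence belongs to the scrubbing event.
(c) Entailed — under negation, adding a further restriction is entailed: if no such rinsing event occurred, none occurred for a friend either.
(d) Entailed — the narrative places the scrubbing before the photographing.
(e) Entailed — this follows by dropping conjuncts from the scrubbing event's description.

(a), (c), (d), (e)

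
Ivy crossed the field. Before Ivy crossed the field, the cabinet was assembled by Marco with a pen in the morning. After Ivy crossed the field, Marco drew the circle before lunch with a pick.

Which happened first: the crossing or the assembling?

The connectives place the assembling before the crossing.

the assembling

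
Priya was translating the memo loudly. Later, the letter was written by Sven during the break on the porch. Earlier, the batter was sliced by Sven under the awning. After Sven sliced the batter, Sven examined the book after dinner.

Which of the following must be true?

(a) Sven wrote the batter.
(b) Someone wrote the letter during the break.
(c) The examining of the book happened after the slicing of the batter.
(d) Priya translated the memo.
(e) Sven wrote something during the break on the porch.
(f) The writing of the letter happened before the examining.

(b), (c), (e)

(a) Not entailed — Sven wrote the letter, not the batter; the batter belongs to the slicing event.
(b) Entailed — dropping 'on the porch' and generalizing the agent leaves a sub-description the original still satisfies.
(c) Entailed — the narrative places the slicing before the examining.
(d) Not entailed — 'was translating' is progressive on an accomplishment; it does not entail the completed 'translated'.
(e) Entailed — generalizing the patient leaves a sub-description the original still satisfies.
(f) Not entailed — the narrative doesn't order the writing relative to the examining.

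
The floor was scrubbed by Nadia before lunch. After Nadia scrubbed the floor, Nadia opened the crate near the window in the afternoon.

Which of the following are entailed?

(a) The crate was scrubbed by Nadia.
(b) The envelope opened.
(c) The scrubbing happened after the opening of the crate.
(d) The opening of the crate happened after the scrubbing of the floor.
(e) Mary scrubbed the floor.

(a) Not entailed — Nadia scrubbed the floor, not the crate; the crate belongs to the opening event.
(b) Not entailed — the crate is what opened, not the envelope.
(c) Not entailed — the narrative places the scrubbing before the opening, not after.
(d) Entailed — the narrative places the scrubbing before the opening.
(e) Not entailed — the passage has Nadia scrubbing the floor, not Mary.

(d)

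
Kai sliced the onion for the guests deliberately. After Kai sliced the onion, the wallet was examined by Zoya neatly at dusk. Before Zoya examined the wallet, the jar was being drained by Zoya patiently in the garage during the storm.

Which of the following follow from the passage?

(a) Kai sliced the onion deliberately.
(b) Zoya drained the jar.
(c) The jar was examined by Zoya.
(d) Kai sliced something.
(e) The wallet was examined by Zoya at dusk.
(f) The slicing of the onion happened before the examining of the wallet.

(a) Entailed — the original entails any weakening of itself; this just drops 'for the guests'.
(b) Not entailed — 'was draining' is progressive on an accomplishment; it does not entail the completed 'drained'.
(c) Not entailed — Zoya examined the wallet, not the jar; the jar belongs to the draining event.
(d) Entailed — this follows by dropping conjuncts from the slicing event's description.
(e) Entailed — this follows by dropping conjuncts from the examining event's description.
(f) Entailed — the narrative places the slicing before the examining.

(a), (d), (e), (f)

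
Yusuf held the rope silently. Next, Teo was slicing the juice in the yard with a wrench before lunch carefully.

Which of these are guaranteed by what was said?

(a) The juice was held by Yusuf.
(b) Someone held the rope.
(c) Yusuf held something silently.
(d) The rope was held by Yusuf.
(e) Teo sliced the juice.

(a) Not entailed — Yusuf held the rope, not the juice; the juice belongs to the slicing event.
(b) Entailed — dropping 'silently' and generalizing the agent leaves a sub-description the original still satisfies.
(c) Entailed — every conjunct here is already in the original holding event.
(d) Entailed — this follows by dropping conjuncts from the holding event's description.
(e) Not entailed — 'was slicing' is progressive on an accomplishment; it does not entail the completed 'sliced'.

(b), (c), (d)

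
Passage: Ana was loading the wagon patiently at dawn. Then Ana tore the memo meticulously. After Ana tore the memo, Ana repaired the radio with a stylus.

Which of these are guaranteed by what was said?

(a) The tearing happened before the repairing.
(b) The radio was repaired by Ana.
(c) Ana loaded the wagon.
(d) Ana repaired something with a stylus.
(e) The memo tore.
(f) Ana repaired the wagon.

(a) Entailed — the narrative places the tearing before the repairing.
(b) Entailed — this follows by dropping conjuncts from the repairing event's description.
(c) Not entailed — 'was loading' is progressive on an accomplishment; it does not entail the completed 'loaded'.
(d) Entailed — the original entails any weakening of itself; this just generalizes the patient.
(e) Entailed — 'Ana tore the memo' is causative; it entails the inchoative 'the memo tore'.
(f) Not entailed — Ana repaired the radio, not the wagon; the wagon belongs to the loading event.

(a), (b), (d), (e)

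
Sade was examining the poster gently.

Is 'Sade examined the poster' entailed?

yes

'examine' is atelic; if Sade was examining the poster, then Sade examined the poster (for some time).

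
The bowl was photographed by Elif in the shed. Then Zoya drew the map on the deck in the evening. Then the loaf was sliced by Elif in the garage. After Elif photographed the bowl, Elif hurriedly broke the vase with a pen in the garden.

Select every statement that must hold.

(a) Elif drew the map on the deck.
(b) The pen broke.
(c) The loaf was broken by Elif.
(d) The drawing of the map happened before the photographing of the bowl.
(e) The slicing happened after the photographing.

(e)

(a) Not entailed — the passage has Zoya drawing the map, not Elif.
(b) Not entailed — the vase is what broke, not the pen.
(c) Not entailed — Elif broke the vase, not the loaf; the loaf belongs to the slicing event.
(d) Not entailed — the narrative places the photographing before the drawing, not after.
(e) Entailed — the narrative places the photographing before the slicing.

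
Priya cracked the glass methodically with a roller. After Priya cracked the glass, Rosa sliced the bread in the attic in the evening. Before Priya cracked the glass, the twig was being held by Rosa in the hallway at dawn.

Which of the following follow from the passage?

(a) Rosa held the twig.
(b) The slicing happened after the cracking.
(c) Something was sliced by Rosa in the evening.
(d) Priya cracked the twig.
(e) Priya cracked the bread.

(a), (b), (c)

(a) Entailed — 'hold' is an activity; 'was holding' entails that some holding happened, so 'held' holds.
(b) Entailed — the narrative places the cracking before the slicing.
(c) Entailed — this follows by dropping conjuncts from the slicing event's description.
(d) Not entailed — Priya cracked the glass, not the twig; the twig belongs to the holding event.
(e) Not entailed — Priya cracked the glass, not the bread; the bread belongs to the slicing event.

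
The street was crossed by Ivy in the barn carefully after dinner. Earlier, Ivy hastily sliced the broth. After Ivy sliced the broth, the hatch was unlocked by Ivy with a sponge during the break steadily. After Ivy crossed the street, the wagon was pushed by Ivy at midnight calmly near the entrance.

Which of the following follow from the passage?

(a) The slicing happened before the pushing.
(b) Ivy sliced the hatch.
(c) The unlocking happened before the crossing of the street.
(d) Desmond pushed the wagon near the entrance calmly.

(a) Entailed — the narrative places the slicing before the pushing.
(b) Not entailed — Ivy sliced the broth, not the hatch; the hatch belongs to the unlocking event.
(c) Not entailed — the narrative doesn't order the unlocking relative to the crossing.
(d) Not entailed — the passage has Ivy pushing the wagon, not Desmond.

(a)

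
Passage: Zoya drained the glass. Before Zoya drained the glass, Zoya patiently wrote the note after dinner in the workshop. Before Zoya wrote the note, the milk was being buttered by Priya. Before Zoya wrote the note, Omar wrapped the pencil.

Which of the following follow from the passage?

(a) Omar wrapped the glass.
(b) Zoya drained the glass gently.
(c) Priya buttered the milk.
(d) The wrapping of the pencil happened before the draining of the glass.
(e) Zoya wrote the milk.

(a) Not entailed — Omar wrapped the pencil, not the glass; the glass belongs to the draining event.
(b) Not entailed — 'gently' adds information not in the original event.
(c) Not entailed — 'was buttering' is progressive on an accomplishment; it does not entail the completed 'buttered'.
(d) Entailed — the narrative places the wrapping before the draining.
(e) Not entailed — Zoya wrote the note, not the milk; the milk belongs to the buttering event.

(d)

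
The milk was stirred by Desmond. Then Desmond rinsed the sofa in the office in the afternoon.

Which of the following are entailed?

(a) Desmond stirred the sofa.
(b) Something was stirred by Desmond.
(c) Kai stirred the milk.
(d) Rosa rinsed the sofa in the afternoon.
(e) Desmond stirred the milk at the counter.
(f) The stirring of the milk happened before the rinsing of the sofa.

(b), (f)

(a) Not entailed — Desmond stirred the milk, not the sofa; the sofa belongs to the rinsing event.
(b) Entailed — every conjunct here is already in the original stirring event.
(c) Not entailed — the passage has Desmond stirring the milk, not Kai.
(d) Not entailed — the passage has Desmond rinsing the sofa, not Rosa.
(e) Not entailed — 'at the counter' adds information not in the original event.
(f) Entailed — the narrative places the stirring before the rinsing.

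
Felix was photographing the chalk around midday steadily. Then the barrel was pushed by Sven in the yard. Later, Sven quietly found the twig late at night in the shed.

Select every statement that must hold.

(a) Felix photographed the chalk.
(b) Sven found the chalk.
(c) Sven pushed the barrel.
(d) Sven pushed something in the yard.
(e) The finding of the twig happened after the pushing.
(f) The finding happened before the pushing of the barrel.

(c), (d), (e)

(a) Not entailed — 'was photographing' is progressive on an accomplishment; it does not entail the completed 'photographed'.
(b) Not entailed — Sven found the twig, not the chalk; the chalk belongs to the photographing event.
(c) Entailed — every conjunct here is already in the original pushing event.
(d) Entailed — the original entails any weakening of itself; this just generalizes the patient.
(e) Entailed — the narrative places the pushing before the finding.
(f) Not entailed — the narrative places the pushing before the finding, not after.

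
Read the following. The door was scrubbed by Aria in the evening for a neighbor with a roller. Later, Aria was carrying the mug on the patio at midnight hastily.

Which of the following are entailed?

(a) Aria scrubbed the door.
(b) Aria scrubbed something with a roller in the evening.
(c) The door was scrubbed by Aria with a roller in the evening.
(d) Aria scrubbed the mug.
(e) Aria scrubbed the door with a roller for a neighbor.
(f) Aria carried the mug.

(a) Entailed — the original entails any weakening of itself; this just drops 'for a neighbor', 'with a roller', 'in the evening'.
(b) Entailed — dropping 'for a neighbor' and generalizing the patient leaves a sub-description the original still satisfies.
(c) Entailed — dropping 'for a neighbor' leaves a sub-description the original still satisfies.
(d) Not entailed — Aria scrubbed the door, not the mug; the mug belongs to the carrying event.
(e) Entailed — dropping 'in the evening' leaves a sub-description the original still satisfies.
(f) Entailed — 'carry' is an activity; 'was carrying' entails that some carrying happened, so 'carried' holds.

(a), (b), (c), (e), (f)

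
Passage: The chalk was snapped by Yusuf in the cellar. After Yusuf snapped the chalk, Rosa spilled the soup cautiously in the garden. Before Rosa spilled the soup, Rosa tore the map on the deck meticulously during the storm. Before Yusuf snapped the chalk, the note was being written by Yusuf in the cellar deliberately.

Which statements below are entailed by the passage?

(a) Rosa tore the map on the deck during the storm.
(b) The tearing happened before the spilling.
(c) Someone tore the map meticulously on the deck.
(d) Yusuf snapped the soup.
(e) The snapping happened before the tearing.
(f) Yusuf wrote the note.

(a) Entailed — the original entails any weakening of itself; this just drops 'meticulously'.
(b) Entailed — the narrative places the tearing before the spilling.
(c) Entailed — dropping 'during the storm' and generalizing the agent leaves a sub-description the original still satisfies.
(d) Not entailed — Yusuf snapped the chalk, not the soup; the soup belongs to the spilling event.
(e) Not entailed — the narrative doesn't order the snapping relative to the tearing.
(f) Not entailed — 'was writing' is progressive on an accomplishment; it does not entail the completed 'wrote'.

(a), (b), (c)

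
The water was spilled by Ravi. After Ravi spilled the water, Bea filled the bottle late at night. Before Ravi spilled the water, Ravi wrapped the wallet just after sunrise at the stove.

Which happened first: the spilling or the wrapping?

the wrapping

The connectives place the wrapping before the spilling.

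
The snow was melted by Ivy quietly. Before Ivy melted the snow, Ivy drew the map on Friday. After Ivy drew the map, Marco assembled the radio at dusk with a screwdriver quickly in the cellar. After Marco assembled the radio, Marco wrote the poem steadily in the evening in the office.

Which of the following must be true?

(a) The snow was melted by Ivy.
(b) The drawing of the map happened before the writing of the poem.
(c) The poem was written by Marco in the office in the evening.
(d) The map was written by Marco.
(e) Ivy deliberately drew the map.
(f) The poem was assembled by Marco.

(a), (b), (c)

(a) Entailed — every conjunct here is already in the original melting event.
(b) Entailed — the narrative places the drawing before the writing.
(c) Entailed — every conjunct here is already in the original writing event.
(d) Not entailed — Marco wrote the poem, not the map; the map belongs to the drawing event.
(e) Not entailed — 'deliberately' adds information not in the original event.
(f) Not entailed — Marco assembled the radio, not the poem; the poem belongs to the writing event.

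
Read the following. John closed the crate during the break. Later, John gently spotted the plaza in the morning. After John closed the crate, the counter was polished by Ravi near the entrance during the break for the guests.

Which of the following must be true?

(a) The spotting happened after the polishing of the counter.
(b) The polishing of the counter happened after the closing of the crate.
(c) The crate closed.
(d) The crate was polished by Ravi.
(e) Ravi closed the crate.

(b), (c)

(a) Not entailed — the narrative doesn't order the polishing relative to the spotting.
(b) Entailed — the narrative places the closing before the polishing.
(c) Entailed — 'John closed the crate' is causative; it entails the inchoative 'the crate closed'.
(d) Not entailed — Ravi polished the counter, not the crate; the crate belongs to the closing event.
(e) Not entailed — the passage has John closing the crate, not Ravi.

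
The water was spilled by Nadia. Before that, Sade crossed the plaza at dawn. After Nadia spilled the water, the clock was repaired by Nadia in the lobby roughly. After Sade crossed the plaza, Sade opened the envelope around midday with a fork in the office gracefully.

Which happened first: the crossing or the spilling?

the crossing

The connectives place the crossing before the spilling.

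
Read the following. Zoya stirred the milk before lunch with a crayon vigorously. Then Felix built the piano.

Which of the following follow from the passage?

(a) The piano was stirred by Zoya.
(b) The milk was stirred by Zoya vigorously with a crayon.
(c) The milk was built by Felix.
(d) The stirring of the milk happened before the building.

(a) Not entailed — Zoya stirred the milk, not the piano; the piano belongs to the building event.
(b) Entailed — this follows by dropping conjuncts from the stirring event's description.
(c) Not entailed — Felix built the piano, not the milk; the milk belongs to the stirring event.
(d) Entailed — the narrative places the stirring before the building.

(b), (d)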